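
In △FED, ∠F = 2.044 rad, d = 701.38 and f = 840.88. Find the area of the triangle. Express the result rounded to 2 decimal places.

76060.65

Law of sines: sin D = d·sin F/f ≈ 0.74245.
Since f ≥ d, only the acute value applies: ∠D ≈ 0.837 rad.
Then ∠E = π − ∠F − ∠D ≈ 0.261 rad.
Law of sines gives e = f·sin E/sin F ≈ 243.66.
Area = ½·f·d·sin E ≈ 76061.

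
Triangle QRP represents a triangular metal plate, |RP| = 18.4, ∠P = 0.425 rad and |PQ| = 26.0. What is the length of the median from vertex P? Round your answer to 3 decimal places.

21.715

By the law of cosines, |QR|² = |RP|² + |PQ|² − 2·|RP|·|PQ|·cos P = 142.88, so |QR| ≈ 11.953.
Median from P: ½√(2·|RP|² + 2·|PQ|² − |QR|²) ≈ 21.715.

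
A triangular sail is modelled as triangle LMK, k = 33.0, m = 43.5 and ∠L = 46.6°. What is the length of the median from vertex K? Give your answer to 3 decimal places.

By the law of cosines, l² = m² + k² − 2·m·k·cos L = 1008.6, so l ≈ 31.759.
Median from K: ½√(2·l² + 2·m² − k²) ≈ 34.325.

34.325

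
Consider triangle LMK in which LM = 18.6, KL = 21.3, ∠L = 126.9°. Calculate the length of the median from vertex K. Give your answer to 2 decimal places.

27.89

By the law of cosines, MK² = KL² + LM² − 2·KL·LM·cos L = 1275.4, so MK ≈ 35.713.
Median from K: ½√(2·MK² + 2·KL² − LM²) ≈ 27.894.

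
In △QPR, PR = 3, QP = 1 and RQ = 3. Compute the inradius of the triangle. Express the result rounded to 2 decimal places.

Semiperimeter s = (3 + 3 + 1)/2 = 3.5.
Heron's formula: area = √(3.5·0.5·0.5·2.5) ≈ 1.479.
Inradius = area/s = 1.479/3.5 ≈ 0.42258.

0.42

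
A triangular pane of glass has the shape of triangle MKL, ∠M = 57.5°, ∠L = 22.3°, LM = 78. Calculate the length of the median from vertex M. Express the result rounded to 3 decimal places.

m_M ≈ 48.757

The third angle is ∠K = 180° − ∠L − ∠M = 100.20°.
Law of sines: KL = LM·sin M/sin K ≈ 66.841.
Law of sines: MK = LM·sin L/sin K ≈ 30.073.
Median from M: ½√(2·LM² + 2·MK² − KL²) ≈ 48.757.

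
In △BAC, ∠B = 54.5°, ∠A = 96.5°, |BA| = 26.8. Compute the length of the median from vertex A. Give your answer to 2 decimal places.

The third angle is ∠C = 180° − ∠B − ∠A = 29.00°.
Law of sines: |AC| = |BA|·sin B/sin C ≈ 45.004.
Law of sines: |CB| = |BA|·sin A/sin C ≈ 54.924.
Median from A: ½√(2·|BA|² + 2·|AC|² − |CB|²) ≈ 24.852.

m_A ≈ 24.85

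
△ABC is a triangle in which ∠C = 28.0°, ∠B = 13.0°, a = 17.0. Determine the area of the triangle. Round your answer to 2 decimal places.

23.26

The third angle is ∠A = 180° − ∠B − ∠C = 139.00°.
Law of sines: b = a·sin B/sin A ≈ 5.829.
Law of sines: c = a·sin C/sin A ≈ 12.165.
Area = ½·a·b·sin C ≈ 23.261.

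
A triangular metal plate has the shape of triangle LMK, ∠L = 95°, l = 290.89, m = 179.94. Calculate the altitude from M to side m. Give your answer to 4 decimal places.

h_M ≈ 212.6001

Law of sines: sin M = m·sin L/l ≈ 0.61623.
Since l ≥ m, only the acute value applies: ∠M ≈ 38.04°.
Then ∠K = 180° − ∠L − ∠M ≈ 46.96°.
Law of sines gives k = l·sin K/sin L ≈ 213.41.
Area = ½·l·m·sin K ≈ 19128.
The altitude from M has length 2·area/m ≈ 212.6.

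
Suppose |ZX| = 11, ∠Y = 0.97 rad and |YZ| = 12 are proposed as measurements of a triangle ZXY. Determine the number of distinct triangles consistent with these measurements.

|YZ|·sin Y = 12·sin(0.97 rad) ≈ 9.899.
Since |YZ| sin Y < |ZX| < |YZ| (9.899 < 11 < 12), two triangles exist.

2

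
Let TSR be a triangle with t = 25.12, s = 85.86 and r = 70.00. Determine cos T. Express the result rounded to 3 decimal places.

By the law of cosines, cos T = (s² + r² − t²) / (2·s·r) ≈ 0.96843, so ∠T ≈ 14.44°.

cos T ≈ 0.968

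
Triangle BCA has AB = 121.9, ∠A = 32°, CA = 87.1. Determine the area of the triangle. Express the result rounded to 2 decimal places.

2813.21

Area = ½·CA·AB·sin A ≈ 2813.2.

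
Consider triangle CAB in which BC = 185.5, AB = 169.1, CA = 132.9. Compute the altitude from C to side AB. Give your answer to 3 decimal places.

Semiperimeter s = (169.1 + 185.5 + 132.9)/2 = 243.75.
Heron's formula: area = √(243.75·74.65·58.25·110.85) ≈ 10839.
The altitude from C has length 2·area/AB ≈ 128.2.

h_C ≈ 128.200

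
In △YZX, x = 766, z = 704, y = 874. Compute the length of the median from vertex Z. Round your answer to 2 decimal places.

Median from Z: ½√(2·x² + 2·y² − z²) ≈ 742.57.

742.57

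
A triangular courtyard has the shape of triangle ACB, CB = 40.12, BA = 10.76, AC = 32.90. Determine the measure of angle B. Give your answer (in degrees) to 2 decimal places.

By the law of cosines, cos B = (CB² + BA² − AC²) / (2·CB·BA) ≈ 0.74472, so ∠B ≈ 41.86°.

41.86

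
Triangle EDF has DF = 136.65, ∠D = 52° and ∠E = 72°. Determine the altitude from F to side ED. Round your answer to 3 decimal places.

The third angle is ∠F = 180° − ∠E − ∠D = 56.00°.
Law of sines: FE = DF·sin D/sin E ≈ 113.22.
Law of sines: ED = DF·sin F/sin E ≈ 119.12.
Area = ½·DF·FE·sin F ≈ 6413.4.
The altitude from F has length 2·area/ED ≈ 107.68.

107.682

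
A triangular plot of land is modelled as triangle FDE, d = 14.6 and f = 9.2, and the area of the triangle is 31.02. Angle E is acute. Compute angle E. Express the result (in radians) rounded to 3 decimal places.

From area = ½·f·d·sin E, we get sin E = 2·area/(f·d) ≈ 0.46188.
Taking the acute solution, ∠E ≈ 0.480 rad.

0.480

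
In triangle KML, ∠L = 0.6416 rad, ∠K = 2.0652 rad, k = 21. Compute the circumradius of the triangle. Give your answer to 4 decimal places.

11.9284

The third angle is ∠M = π − ∠L − ∠K = 0.4348 rad.
Law of sines: m = k·sin M/sin K ≈ 10.049.
Law of sines: l = k·sin L/sin K ≈ 14.278.
Circumradius = k/(2 sin K) ≈ 11.928.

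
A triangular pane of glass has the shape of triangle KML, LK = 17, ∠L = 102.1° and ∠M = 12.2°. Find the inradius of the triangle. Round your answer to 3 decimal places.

The third angle is ∠K = 180° − ∠M − ∠L = 65.70°.
Law of sines: ML = LK·sin K/sin M ≈ 73.318.
Law of sines: KM = LK·sin L/sin M ≈ 78.658.
Area = ½·LK·ML·sin L ≈ 609.36.
Semiperimeter s = (73.318+17+78.658)/2 = 84.488.
Inradius = area/s = 609.36/84.488 ≈ 7.2124.

r ≈ 7.212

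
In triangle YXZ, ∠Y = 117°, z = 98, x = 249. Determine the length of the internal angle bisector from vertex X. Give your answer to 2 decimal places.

t_X ≈ 136.46

By the law of cosines, y² = x² + z² − 2·x·z·cos Y = 93762, so y ≈ 306.21.
Law of cosines again: cos X = (z² + y² − x²)/(2·z·y) ≈ 0.68922, so ∠X ≈ 46.43°.
The bisector from X has length 2·z·y·cos(∠X/2)/(z+y) ≈ 136.46.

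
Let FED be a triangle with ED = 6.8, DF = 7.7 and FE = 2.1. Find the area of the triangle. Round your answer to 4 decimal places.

area ≈ 6.8054

Semiperimeter s = (6.8 + 7.7 + 2.1)/2 = 8.3.
Heron's formula: area = √(8.3·1.5·0.6·6.2) ≈ 6.8054.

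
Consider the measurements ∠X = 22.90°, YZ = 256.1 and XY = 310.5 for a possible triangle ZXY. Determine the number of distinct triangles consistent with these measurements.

2

XY·sin X = 310.5·sin(22.90°) ≈ 120.8.
Since XY sin X < YZ < XY (120.8 < 256.1 < 310.5), two triangles exist.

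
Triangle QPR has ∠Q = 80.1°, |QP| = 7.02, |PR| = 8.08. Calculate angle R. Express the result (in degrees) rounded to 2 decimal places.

58.86

Law of sines: sin R = |QP|·sin Q/|PR| ≈ 0.85587.
Since |PR| ≥ |QP|, only the acute value applies: ∠R ≈ 58.86°.
Then ∠P = 180° − ∠Q − ∠R ≈ 41.04°.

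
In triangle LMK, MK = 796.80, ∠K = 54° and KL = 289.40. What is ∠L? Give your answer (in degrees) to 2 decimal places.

∠L ≈ 105.51°

By the law of cosines, LM² = MK² + KL² − 2·MK·KL·cos K = 4.4756e+05, so LM ≈ 669.
Law of cosines again: cos L = (KL² + LM² − MK²)/(2·KL·LM) ≈ -0.26748, so ∠L ≈ 105.51°.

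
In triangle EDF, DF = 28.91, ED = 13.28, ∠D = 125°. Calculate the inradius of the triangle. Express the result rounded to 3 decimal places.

By the law of cosines, FE² = ED² + DF² − 2·ED·DF·cos D = 1452.6, so FE ≈ 38.113.
Area = ½·ED·DF·sin D ≈ 157.25.
Semiperimeter s = (28.91+38.113+13.28)/2 = 40.151.
Inradius = area/s = 157.25/40.151 ≈ 3.9163.

r ≈ 3.916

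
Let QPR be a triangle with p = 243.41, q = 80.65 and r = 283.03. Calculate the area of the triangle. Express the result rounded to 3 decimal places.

Semiperimeter s = (80.65 + 243.41 + 283.03)/2 = 303.54.
Heron's formula: area = √(303.54·222.89·60.135·20.515) ≈ 9136.1.

9136.106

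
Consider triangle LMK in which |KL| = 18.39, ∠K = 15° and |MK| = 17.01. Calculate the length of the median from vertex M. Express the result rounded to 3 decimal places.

By the law of cosines, |LM|² = |MK|² + |KL|² − 2·|MK|·|KL|·cos K = 23.222, so |LM| ≈ 4.8189.
Median from M: ½√(2·|LM|² + 2·|MK|² − |KL|²) ≈ 8.4695.

m_M ≈ 8.470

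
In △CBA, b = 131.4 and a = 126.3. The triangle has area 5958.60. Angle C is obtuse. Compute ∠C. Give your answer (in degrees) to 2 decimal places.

From area = ½·b·a·sin C, we get sin C = 2·area/(b·a) ≈ 0.71808.
Taking the obtuse solution, ∠C ≈ 134.10°.

∠C ≈ 134.10°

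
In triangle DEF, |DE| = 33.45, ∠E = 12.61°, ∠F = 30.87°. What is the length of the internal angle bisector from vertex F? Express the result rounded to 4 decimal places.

The third angle is ∠D = 180° − ∠E − ∠F = 136.52°.
Law of sines: |EF| = |DE|·sin D/sin F ≈ 44.859.
Law of sines: |FD| = |DE|·sin E/sin F ≈ 14.233.
The bisector from F has length 2·|EF|·|FD|·cos(∠F/2)/(|EF|+|FD|) ≈ 20.83.

t_F ≈ 20.8297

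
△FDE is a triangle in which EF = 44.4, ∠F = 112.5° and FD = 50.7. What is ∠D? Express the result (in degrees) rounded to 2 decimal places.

31.22

By the law of cosines, DE² = EF² + FD² − 2·EF·FD·cos F = 6264.8, so DE ≈ 79.15.
Law of cosines again: cos D = (FD² + DE² − EF²)/(2·FD·DE) ≈ 0.85522, so ∠D ≈ 31.22°.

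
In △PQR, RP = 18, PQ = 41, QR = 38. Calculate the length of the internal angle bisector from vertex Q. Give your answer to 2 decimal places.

t_Q ≈ 38.43

By the law of cosines, cos Q = (PQ² + QR² − RP²) / (2·PQ·QR) ≈ 0.89891, so ∠Q ≈ 25.98°.
The bisector from Q has length 2·PQ·QR·cos(∠Q/2)/(PQ+QR) ≈ 38.433.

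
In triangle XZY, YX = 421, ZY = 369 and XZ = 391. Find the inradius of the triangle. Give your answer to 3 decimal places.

112.625

Semiperimeter s = (369 + 421 + 391)/2 = 590.5.
Heron's formula: area = √(590.5·221.5·169.5·199.5) ≈ 66505.
Inradius = area/s = 66505/590.5 ≈ 112.62.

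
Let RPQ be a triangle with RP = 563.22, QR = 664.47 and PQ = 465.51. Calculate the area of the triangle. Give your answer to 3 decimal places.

129041.158

Semiperimeter s = (465.51 + 664.47 + 563.22)/2 = 846.6.
Heron's formula: area = √(846.6·381.09·182.13·283.38) ≈ 1.2904e+05.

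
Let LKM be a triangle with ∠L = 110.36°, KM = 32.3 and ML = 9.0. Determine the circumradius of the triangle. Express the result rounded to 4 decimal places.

Law of sines: sin K = ML·sin L/KM ≈ 0.26123.
Since KM ≥ ML, only the acute value applies: ∠K ≈ 15.14°.
Then ∠M = 180° − ∠L − ∠K ≈ 54.50°.
Law of sines gives LK = KM·sin M/sin L ≈ 28.047.
Circumradius = KM/(2 sin L) ≈ 17.226.

17.2262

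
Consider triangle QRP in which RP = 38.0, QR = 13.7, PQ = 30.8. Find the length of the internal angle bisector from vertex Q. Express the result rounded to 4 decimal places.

t_Q ≈ 10.6895

By the law of cosines, cos Q = (PQ² + QR² − RP²) / (2·PQ·QR) ≈ -0.36457, so ∠Q ≈ 1.944 rad.
The bisector from Q has length 2·PQ·QR·cos(∠Q/2)/(PQ+QR) ≈ 10.69.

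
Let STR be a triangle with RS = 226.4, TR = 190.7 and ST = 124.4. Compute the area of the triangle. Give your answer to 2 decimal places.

11860.64

Semiperimeter s = (190.7 + 226.4 + 124.4)/2 = 270.75.
Heron's formula: area = √(270.75·80.05·44.35·146.35) ≈ 11861.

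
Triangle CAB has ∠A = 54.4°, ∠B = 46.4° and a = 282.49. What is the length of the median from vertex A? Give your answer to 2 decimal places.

The third angle is ∠C = 180° − ∠A − ∠B = 79.20°.
Law of sines: c = a·sin C/sin A ≈ 341.27.
Law of sines: b = a·sin B/sin A ≈ 251.59.
Median from A: ½√(2·b² + 2·c² − a²) ≈ 264.45.

m_A ≈ 264.45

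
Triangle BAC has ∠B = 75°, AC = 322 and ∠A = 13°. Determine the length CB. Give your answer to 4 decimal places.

74.9894

The third angle is ∠C = 180° − ∠B − ∠A = 92.00°.
Law of sines: CB = AC·sin A/sin B ≈ 74.989.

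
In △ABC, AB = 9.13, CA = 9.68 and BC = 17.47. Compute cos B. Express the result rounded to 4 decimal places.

By the law of cosines, cos B = (AB² + BC² − CA²) / (2·AB·BC) ≈ 0.92431, so ∠B ≈ 22.44°.

0.9243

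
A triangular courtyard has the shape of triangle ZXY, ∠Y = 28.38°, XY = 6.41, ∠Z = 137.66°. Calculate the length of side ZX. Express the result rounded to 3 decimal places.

4.524

The third angle is ∠X = 180° − ∠Y − ∠Z = 13.96°.
Law of sines: ZX = XY·sin Y/sin Z ≈ 4.5236.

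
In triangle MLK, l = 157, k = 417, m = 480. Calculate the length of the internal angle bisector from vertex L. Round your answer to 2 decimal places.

440.49

By the law of cosines, cos L = (k² + m² − l²) / (2·k·m) ≈ 0.94834, so ∠L ≈ 18.50°.
The bisector from L has length 2·k·m·cos(∠L/2)/(k+m) ≈ 440.49.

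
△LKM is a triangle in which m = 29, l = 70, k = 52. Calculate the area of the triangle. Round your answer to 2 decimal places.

Semiperimeter s = (70 + 52 + 29)/2 = 75.5.
Heron's formula: area = √(75.5·5.5·23.5·46.5) ≈ 673.62.

673.62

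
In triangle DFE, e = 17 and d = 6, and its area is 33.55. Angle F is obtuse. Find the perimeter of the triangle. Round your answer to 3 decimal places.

perimeter ≈ 44.878

From area = ½·e·d·sin F, we get sin F = 2·area/(e·d) ≈ 0.65784.
Taking the obtuse solution, ∠F ≈ 138.86°.
Law of cosines then gives f ≈ 21.878.
Perimeter = 6 + 21.878 + 17 = 44.878.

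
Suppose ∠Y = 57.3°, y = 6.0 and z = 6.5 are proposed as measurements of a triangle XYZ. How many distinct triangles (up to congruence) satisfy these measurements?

z·sin Y = 6.5·sin(57.3°) ≈ 5.47.
Since z sin Y < y < z (5.47 < 6.0 < 6.5), two triangles exist.

2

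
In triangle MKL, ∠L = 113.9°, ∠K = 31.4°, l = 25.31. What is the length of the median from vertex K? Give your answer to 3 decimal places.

The third angle is ∠M = 180° − ∠K − ∠L = 34.70°.
Law of sines: m = l·sin M/sin L ≈ 15.76.
Law of sines: k = l·sin K/sin L ≈ 14.424.
Median from K: ½√(2·l² + 2·m² − k²) ≈ 19.811.

19.811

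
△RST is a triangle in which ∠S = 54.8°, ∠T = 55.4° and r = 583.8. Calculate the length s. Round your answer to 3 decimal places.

The third angle is ∠R = 180° − ∠S − ∠T = 69.80°.
Law of sines: s = r·sin S/sin R ≈ 508.31.

508.314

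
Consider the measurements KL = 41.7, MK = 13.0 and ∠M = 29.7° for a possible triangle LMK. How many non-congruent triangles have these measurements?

1

MK·sin M = 13.0·sin(29.7°) ≈ 6.441.
Since KL ≥ MK, exactly one triangle exists.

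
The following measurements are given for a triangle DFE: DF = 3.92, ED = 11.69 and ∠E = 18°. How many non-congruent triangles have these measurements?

2

ED·sin E = 11.69·sin(18°) ≈ 3.612.
Since ED sin E < DF < ED (3.612 < 3.92 < 11.69), two triangles exist.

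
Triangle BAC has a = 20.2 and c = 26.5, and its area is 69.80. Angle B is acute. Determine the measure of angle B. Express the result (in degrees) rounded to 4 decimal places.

15.1168

From area = ½·a·c·sin B, we get sin B = 2·area/(a·c) ≈ 0.26079.
Taking the acute solution, ∠B ≈ 15.12°.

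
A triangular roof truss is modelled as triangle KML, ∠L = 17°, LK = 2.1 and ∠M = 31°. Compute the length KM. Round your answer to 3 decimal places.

1.192

The third angle is ∠K = 180° − ∠M − ∠L = 132.00°.
Law of sines: KM = LK·sin L/sin M ≈ 1.1921.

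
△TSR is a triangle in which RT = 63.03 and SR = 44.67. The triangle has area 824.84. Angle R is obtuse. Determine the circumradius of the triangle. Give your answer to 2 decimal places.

87.57

From area = ½·SR·RT·sin R, we get sin R = 2·area/(SR·RT) ≈ 0.58592.
Taking the obtuse solution, ∠R ≈ 2.516 rad.
Law of cosines then gives TS ≈ 102.62.
Circumradius = TS/(2 sin R) ≈ 87.575.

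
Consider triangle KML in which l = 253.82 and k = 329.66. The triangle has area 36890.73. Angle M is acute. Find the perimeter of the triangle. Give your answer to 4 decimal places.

890.3436

From area = ½·l·k·sin M, we get sin M = 2·area/(l·k) ≈ 0.88177.
Taking the acute solution, ∠M ≈ 61.86°.
Law of cosines then gives m ≈ 306.86.
Perimeter = 329.66 + 306.86 + 253.82 = 890.34.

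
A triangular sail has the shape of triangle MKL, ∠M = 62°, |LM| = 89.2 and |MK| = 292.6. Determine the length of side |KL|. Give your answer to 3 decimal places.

262.802

By the law of cosines, |KL|² = |LM|² + |MK|² − 2·|LM|·|MK|·cos M = 69065, so |KL| ≈ 262.8.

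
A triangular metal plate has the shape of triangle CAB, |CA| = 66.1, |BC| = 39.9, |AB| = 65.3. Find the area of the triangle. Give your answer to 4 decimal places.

area ≈ 1248.5755

Semiperimeter s = (65.3 + 39.9 + 66.1)/2 = 85.65.
Heron's formula: area = √(85.65·20.35·45.75·19.55) ≈ 1248.6.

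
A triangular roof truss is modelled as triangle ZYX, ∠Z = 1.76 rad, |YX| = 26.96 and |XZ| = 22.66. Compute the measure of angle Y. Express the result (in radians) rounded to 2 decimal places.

Law of sines: sin Y = |XZ|·sin Z/|YX| ≈ 0.82551.
Since |YX| ≥ |XZ|, only the acute value applies: ∠Y ≈ 0.971 rad.
Then ∠X = π − ∠Z − ∠Y ≈ 0.410 rad.

∠Y ≈ 0.97 rad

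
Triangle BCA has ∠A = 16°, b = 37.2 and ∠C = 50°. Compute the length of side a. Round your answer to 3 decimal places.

The third angle is ∠B = 180° − ∠C − ∠A = 114.00°.
Law of sines: a = b·sin A/sin B ≈ 11.224.

11.224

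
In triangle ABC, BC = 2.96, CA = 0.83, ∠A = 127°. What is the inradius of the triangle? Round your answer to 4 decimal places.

r ≈ 0.2560

Law of sines: sin B = CA·sin A/BC ≈ 0.22394.
Since BC ≥ CA, only the acute value applies: ∠B ≈ 12.94°.
Then ∠C = 180° − ∠A − ∠B ≈ 40.06°.
Law of sines gives AB = BC·sin C/sin A ≈ 2.3853.
Area = ½·BC·CA·sin C ≈ 0.79057.
Semiperimeter s = (2.96+0.83+2.3853)/2 = 3.0877.
Inradius = area/s = 0.79057/3.0877 ≈ 0.25604.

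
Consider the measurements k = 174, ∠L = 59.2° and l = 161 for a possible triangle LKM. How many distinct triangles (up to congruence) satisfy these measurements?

k·sin L = 174·sin(59.2°) ≈ 149.5.
Since k sin L < l < k (149.5 < 161 < 174), two triangles exist.

2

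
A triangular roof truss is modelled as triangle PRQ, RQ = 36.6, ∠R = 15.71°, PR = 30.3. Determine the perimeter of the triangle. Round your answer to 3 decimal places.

By the law of cosines, QP² = PR² + RQ² − 2·PR·RQ·cos R = 122.54, so QP ≈ 11.07.
Semiperimeter s = (36.6+11.07+30.3)/2 = 38.985.
Perimeter = 36.6 + 11.07 + 30.3 = 77.97.

77.970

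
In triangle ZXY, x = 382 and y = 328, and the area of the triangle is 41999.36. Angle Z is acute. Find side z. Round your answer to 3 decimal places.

From area = ½·x·y·sin Z, we get sin Z = 2·area/(x·y) ≈ 0.67040.
Taking the acute solution, ∠Z ≈ 42.10°.
Law of cosines then gives z ≈ 259.94.

259.941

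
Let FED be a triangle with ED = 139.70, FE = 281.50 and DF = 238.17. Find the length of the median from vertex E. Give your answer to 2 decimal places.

Median from E: ½√(2·FE² + 2·ED² − DF²) ≈ 187.61.

187.61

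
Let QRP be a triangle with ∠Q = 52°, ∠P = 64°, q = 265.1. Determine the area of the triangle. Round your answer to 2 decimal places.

The third angle is ∠R = 180° − ∠P − ∠Q = 64.00°.
Law of sines: r = q·sin R/sin Q ≈ 302.37.
Law of sines: p = q·sin P/sin Q ≈ 302.37.
Area = ½·q·r·sin P ≈ 36023.

36022.82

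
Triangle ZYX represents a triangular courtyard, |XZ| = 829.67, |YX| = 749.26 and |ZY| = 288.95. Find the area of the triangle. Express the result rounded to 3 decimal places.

107702.454

Semiperimeter s = (749.26 + 829.67 + 288.95)/2 = 933.94.
Heron's formula: area = √(933.94·184.68·104.27·644.99) ≈ 1.077e+05.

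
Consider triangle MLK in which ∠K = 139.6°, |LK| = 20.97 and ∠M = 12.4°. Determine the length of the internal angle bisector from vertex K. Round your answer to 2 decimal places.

9.94

The third angle is ∠L = 180° − ∠K − ∠M = 28.00°.
Law of sines: |KM| = |LK|·sin L/sin M ≈ 45.846.
Law of sines: |ML| = |LK|·sin K/sin M ≈ 63.292.
The bisector from K has length 2·|LK|·|KM|·cos(∠K/2)/(|LK|+|KM|) ≈ 9.9368.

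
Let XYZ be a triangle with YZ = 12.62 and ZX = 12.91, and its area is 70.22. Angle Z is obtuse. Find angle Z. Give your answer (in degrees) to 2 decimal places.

From area = ½·YZ·ZX·sin Z, we get sin Z = 2·area/(YZ·ZX) ≈ 0.86200.
Taking the obtuse solution, ∠Z ≈ 120.46°.

∠Z ≈ 120.46°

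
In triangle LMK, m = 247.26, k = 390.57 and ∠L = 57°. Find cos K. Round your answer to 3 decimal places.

By the law of cosines, l² = m² + k² − 2·m·k·cos L = 1.0849e+05, so l ≈ 329.38.
Law of cosines again: cos K = (l² + m² − k²)/(2·l·m) ≈ 0.10487, so ∠K ≈ 83.98°.

0.105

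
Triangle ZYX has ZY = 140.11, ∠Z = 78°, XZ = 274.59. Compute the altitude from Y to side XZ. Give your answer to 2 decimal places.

By the law of cosines, YX² = XZ² + ZY² − 2·XZ·ZY·cos Z = 79033, so YX ≈ 281.13.
Area = ½·XZ·ZY·sin Z ≈ 18816.
The altitude from Y has length 2·area/XZ ≈ 137.05.

137.05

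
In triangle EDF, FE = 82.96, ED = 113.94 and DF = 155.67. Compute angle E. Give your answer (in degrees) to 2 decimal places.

By the law of cosines, cos E = (FE² + ED² − DF²) / (2·FE·ED) ≈ -0.23108, so ∠E ≈ 103.36°.

∠E ≈ 103.36°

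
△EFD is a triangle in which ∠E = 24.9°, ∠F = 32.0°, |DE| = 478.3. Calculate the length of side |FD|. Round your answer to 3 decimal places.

The third angle is ∠D = 180° − ∠E − ∠F = 123.10°.
Law of sines: |FD| = |DE|·sin E/sin F ≈ 380.02.

380.023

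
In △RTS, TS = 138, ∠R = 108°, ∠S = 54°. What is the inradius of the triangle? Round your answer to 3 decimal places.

The third angle is ∠T = 180° − ∠S − ∠R = 18.00°.
Law of sines: SR = TS·sin T/sin R ≈ 44.839.
Law of sines: RT = TS·sin S/sin R ≈ 117.39.
Area = ½·TS·SR·sin S ≈ 2503.
Semiperimeter s = (138+44.839+117.39)/2 = 150.11.
Inradius = area/s = 2503/150.11 ≈ 16.674.

16.674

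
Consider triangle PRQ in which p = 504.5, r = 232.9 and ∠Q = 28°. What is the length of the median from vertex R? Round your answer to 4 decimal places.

m_R ≈ 405.3841

By the law of cosines, q² = p² + r² − 2·p·r·cos Q = 1.0127e+05, so q ≈ 318.23.
Median from R: ½√(2·q² + 2·p² − r²) ≈ 405.38.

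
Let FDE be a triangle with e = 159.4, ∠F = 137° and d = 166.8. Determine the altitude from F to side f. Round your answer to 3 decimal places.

By the law of cosines, f² = d² + e² − 2·d·e·cos F = 92121, so f ≈ 303.51.
Area = ½·d·e·sin F ≈ 9066.5.
The altitude from F has length 2·area/f ≈ 59.743.

59.743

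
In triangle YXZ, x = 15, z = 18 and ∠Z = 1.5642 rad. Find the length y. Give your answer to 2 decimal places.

10.05

Law of sines: sin X = x·sin Z/z ≈ 0.83332.
Since z ≥ x, only the acute value applies: ∠X ≈ 0.9851 rad.
Then ∠Y = π − ∠Z − ∠X ≈ 0.5923 rad.
Law of sines gives y = z·sin Y/sin Z ≈ 10.049.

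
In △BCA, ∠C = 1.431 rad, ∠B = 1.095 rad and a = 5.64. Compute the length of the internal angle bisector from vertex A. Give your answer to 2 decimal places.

The third angle is ∠A = π − ∠B − ∠C = 0.616 rad.
Law of sines: b = a·sin B/sin A ≈ 8.6823.
Law of sines: c = a·sin C/sin A ≈ 9.6719.
The bisector from A has length 2·b·c·cos(∠A/2)/(b+c) ≈ 8.7204.

t_A ≈ 8.72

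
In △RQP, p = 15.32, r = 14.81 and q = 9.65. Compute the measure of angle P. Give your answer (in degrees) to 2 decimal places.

By the law of cosines, cos P = (r² + q² − p²) / (2·r·q) ≈ 0.27203, so ∠P ≈ 74.21°.

∠P ≈ 74.21°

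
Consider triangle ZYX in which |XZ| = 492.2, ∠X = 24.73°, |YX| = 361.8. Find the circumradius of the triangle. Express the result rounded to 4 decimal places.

266.3630

By the law of cosines, |ZY|² = |YX|² + |XZ|² − 2·|YX|·|XZ|·cos X = 49667, so |ZY| ≈ 222.86.
Area = ½·|YX|·|XZ|·sin X ≈ 37249.
Circumradius = |ZY|/(2 sin X) ≈ 266.36.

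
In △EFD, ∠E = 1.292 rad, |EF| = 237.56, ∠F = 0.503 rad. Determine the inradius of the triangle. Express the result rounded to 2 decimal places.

The third angle is ∠D = π − ∠E − ∠F = 1.347 rad.
Law of sines: |FD| = |EF|·sin E/sin D ≈ 234.25.
Law of sines: |DE| = |EF|·sin F/sin D ≈ 117.46.
Area = ½·|EF|·|FD|·sin F ≈ 13413.
Semiperimeter s = (234.25+117.46+237.56)/2 = 294.63.
Inradius = area/s = 13413/294.63 ≈ 45.524.

45.52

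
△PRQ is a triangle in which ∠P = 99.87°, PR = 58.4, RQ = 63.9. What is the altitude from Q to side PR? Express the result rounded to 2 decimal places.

Law of sines: sin Q = PR·sin P/RQ ≈ 0.90040.
Since RQ ≥ PR, only the acute value applies: ∠Q ≈ 64.21°.
Then ∠R = 180° − ∠P − ∠Q ≈ 15.92°.
Law of sines gives QP = RQ·sin R/sin P ≈ 17.79.
Area = ½·RQ·PR·sin R ≈ 511.77.
The altitude from Q has length 2·area/PR ≈ 17.527.

h_Q ≈ 17.53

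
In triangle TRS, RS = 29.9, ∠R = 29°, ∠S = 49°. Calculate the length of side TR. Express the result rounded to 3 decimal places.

The third angle is ∠T = 180° − ∠R − ∠S = 102.00°.
Law of sines: TR = RS·sin S/sin T ≈ 23.07.

23.070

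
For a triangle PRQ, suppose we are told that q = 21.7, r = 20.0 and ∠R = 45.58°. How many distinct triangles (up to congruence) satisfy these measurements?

2

q·sin R = 21.7·sin(45.58°) ≈ 15.5.
Since q sin R < r < q (15.5 < 20.0 < 21.7), two triangles exist.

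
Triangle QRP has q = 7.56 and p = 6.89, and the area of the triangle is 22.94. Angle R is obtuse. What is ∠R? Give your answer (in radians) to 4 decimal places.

From area = ½·p·q·sin R, we get sin R = 2·area/(p·q) ≈ 0.88081.
Taking the obtuse solution, ∠R ≈ 2.064 rad.

∠R ≈ 2.0640 rad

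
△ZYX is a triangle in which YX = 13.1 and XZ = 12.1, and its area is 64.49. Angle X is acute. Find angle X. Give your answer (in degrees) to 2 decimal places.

54.46

From area = ½·YX·XZ·sin X, we get sin X = 2·area/(YX·XZ) ≈ 0.81370.
Taking the acute solution, ∠X ≈ 54.46°.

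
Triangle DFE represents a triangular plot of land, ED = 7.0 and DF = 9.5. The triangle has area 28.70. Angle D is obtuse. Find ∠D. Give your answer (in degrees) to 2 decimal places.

120.33

From area = ½·ED·DF·sin D, we get sin D = 2·area/(ED·DF) ≈ 0.86316.
Taking the obtuse solution, ∠D ≈ 120.33°.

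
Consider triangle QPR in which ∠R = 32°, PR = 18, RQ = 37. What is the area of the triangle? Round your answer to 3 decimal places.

area ≈ 176.463

Area = ½·PR·RQ·sin R ≈ 176.46.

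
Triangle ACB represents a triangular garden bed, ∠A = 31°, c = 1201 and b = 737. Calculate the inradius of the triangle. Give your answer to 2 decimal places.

By the law of cosines, a² = c² + b² − 2·c·b·cos A = 4.6815e+05, so a ≈ 684.21.
Area = ½·c·b·sin A ≈ 2.2794e+05.
Semiperimeter s = (684.21+1201+737)/2 = 1311.1.
Inradius = area/s = 2.2794e+05/1311.1 ≈ 173.85.

r ≈ 173.85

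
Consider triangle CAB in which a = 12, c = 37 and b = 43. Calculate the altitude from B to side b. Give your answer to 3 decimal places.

9.558

Semiperimeter s = (37 + 12 + 43)/2 = 46.
Heron's formula: area = √(46·9·34·3) ≈ 205.49.
The altitude from B has length 2·area/b ≈ 9.5579.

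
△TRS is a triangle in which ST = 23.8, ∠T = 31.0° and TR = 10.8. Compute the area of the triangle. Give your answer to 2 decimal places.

Area = ½·ST·TR·sin T ≈ 66.193.

area ≈ 66.19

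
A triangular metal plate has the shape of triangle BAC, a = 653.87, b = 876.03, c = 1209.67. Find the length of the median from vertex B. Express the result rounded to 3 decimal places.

m_B ≈ 868.082

Median from B: ½√(2·a² + 2·c² − b²) ≈ 868.08.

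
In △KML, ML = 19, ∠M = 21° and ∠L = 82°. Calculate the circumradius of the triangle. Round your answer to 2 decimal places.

R ≈ 9.75

The third angle is ∠K = 180° − ∠M − ∠L = 77.00°.
Law of sines: LK = ML·sin M/sin K ≈ 6.9881.
Law of sines: KM = ML·sin L/sin K ≈ 19.31.
Circumradius = ML/(2 sin K) ≈ 9.7499.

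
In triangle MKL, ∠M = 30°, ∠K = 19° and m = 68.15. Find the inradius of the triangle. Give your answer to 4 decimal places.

10.5963

The third angle is ∠L = 180° − ∠M − ∠K = 131.00°.
Law of sines: k = m·sin K/sin M ≈ 44.375.
Law of sines: l = m·sin L/sin M ≈ 102.87.
Area = ½·m·k·sin L ≈ 1141.2.
Semiperimeter s = (68.15+44.375+102.87)/2 = 107.7.
Inradius = area/s = 1141.2/107.7 ≈ 10.596.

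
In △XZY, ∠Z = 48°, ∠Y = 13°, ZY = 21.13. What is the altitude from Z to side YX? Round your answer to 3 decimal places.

The third angle is ∠X = 180° − ∠Z − ∠Y = 119.00°.
Law of sines: YX = ZY·sin Z/sin X ≈ 17.954.
Law of sines: XZ = ZY·sin Y/sin X ≈ 5.4346.
Area = ½·ZY·YX·sin Y ≈ 42.669.
The altitude from Z has length 2·area/YX ≈ 4.7532.

h_Z ≈ 4.753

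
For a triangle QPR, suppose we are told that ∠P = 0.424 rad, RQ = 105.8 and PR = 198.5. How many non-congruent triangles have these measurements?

PR·sin P = 198.5·sin(0.424 rad) ≈ 81.66.
Since PR sin P < RQ < PR (81.66 < 105.8 < 198.5), two triangles exist.

2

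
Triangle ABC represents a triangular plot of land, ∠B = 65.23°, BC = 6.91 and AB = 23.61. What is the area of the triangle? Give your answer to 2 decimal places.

Area = ½·AB·BC·sin B ≈ 74.068.

area ≈ 74.07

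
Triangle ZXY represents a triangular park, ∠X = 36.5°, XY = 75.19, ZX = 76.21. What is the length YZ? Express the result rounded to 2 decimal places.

By the law of cosines, YZ² = ZX² + XY² − 2·ZX·XY·cos X = 2248.9, so YZ ≈ 47.423.

47.42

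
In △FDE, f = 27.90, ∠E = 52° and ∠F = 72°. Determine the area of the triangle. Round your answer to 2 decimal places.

area ≈ 267.35

The third angle is ∠D = 180° − ∠E − ∠F = 56.00°.
Law of sines: d = f·sin D/sin F ≈ 24.32.
Law of sines: e = f·sin E/sin F ≈ 23.117.
Area = ½·f·d·sin E ≈ 267.35.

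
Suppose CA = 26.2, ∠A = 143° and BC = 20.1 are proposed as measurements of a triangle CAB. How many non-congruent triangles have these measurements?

CA·sin A = 26.2·sin(143°) ≈ 15.77.
Since ∠A is not acute, a triangle exists only if BC > CA; here BC ≤ CA, so there is no triangle.

0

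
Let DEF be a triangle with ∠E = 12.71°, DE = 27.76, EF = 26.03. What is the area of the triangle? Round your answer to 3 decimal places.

area ≈ 79.491

Area = ½·DE·EF·sin E ≈ 79.491.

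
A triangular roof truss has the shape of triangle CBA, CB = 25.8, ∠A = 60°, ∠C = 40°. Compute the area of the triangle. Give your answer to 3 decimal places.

area ≈ 243.275

The third angle is ∠B = 180° − ∠A − ∠C = 80.00°.
Law of sines: BA = CB·sin C/sin A ≈ 19.149.
Law of sines: AC = CB·sin B/sin A ≈ 29.339.
Area = ½·CB·BA·sin B ≈ 243.28.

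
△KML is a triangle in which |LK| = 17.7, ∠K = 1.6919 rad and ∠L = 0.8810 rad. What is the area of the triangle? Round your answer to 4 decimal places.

The third angle is ∠M = π − ∠L − ∠K = 0.5687 rad.
Law of sines: |ML| = |LK|·sin K/sin M ≈ 32.626.
Law of sines: |KM| = |LK|·sin L/sin M ≈ 25.353.
Area = ½·|LK|·|ML|·sin L ≈ 222.73.

222.7303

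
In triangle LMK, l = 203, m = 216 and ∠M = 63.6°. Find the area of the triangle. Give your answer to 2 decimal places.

Law of sines: sin L = l·sin M/m ≈ 0.84180.
Since m ≥ l, only the acute value applies: ∠L ≈ 57.33°.
Then ∠K = 180° − ∠M − ∠L ≈ 59.07°.
Law of sines gives k = m·sin K/sin M ≈ 206.85.
Area = ½·m·l·sin K ≈ 18806.

18806.12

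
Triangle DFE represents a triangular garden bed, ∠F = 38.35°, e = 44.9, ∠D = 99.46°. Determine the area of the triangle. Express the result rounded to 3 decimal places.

The third angle is ∠E = 180° − ∠D − ∠F = 42.19°.
Law of sines: d = e·sin D/sin E ≈ 65.947.
Law of sines: f = e·sin F/sin E ≈ 41.482.
Area = ½·e·d·sin F ≈ 918.6.

area ≈ 918.602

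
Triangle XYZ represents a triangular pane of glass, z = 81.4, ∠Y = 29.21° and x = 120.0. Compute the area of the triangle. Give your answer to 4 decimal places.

area ≈ 2383.4506

Area = ½·z·x·sin Y ≈ 2383.5.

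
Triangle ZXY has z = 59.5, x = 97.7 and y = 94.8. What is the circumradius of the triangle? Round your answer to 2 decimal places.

50.65

By the law of cosines, cos Z = (x² + y² − z²) / (2·x·y) ≈ 0.80934, so ∠Z ≈ 35.97°.
Circumradius = z/(2 sin Z) ≈ 50.652.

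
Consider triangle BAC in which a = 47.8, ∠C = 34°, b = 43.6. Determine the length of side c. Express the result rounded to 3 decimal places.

By the law of cosines, c² = b² + a² − 2·b·a·cos C = 730.24, so c ≈ 27.023.

27.023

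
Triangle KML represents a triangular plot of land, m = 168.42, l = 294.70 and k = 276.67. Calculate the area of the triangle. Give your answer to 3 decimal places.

Semiperimeter s = (276.67 + 168.42 + 294.7)/2 = 369.89.
Heron's formula: area = √(369.89·93.225·201.47·75.195) ≈ 22857.

area ≈ 22856.540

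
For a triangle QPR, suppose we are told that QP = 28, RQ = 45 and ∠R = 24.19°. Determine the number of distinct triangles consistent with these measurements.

RQ·sin R = 45·sin(24.19°) ≈ 18.44.
Since RQ sin R < QP < RQ (18.44 < 28 < 45), two triangles exist.

2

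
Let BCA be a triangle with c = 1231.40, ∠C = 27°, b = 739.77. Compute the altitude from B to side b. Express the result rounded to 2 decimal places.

h_B ≈ 837.09

Law of sines: sin B = b·sin C/c ≈ 0.27274.
Since c ≥ b, only the acute value applies: ∠B ≈ 15.83°.
Then ∠A = 180° − ∠C − ∠B ≈ 137.17°.
Law of sines gives a = c·sin A/sin C ≈ 1843.9.
Area = ½·c·b·sin A ≈ 3.0963e+05.
The altitude from B has length 2·area/b ≈ 837.09.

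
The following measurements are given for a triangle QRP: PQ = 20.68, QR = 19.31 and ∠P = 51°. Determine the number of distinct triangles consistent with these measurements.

PQ·sin P = 20.68·sin(51°) ≈ 16.07.
Since PQ sin P < QR < PQ (16.07 < 19.31 < 20.68), two triangles exist.

2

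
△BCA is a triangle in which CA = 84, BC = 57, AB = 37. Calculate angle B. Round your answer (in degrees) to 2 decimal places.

By the law of cosines, cos B = (AB² + BC² − CA²) / (2·AB·BC) ≈ -0.57800, so ∠B ≈ 125.31°.

125.31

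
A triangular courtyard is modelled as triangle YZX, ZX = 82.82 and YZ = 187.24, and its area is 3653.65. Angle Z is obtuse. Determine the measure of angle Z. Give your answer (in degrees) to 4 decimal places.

∠Z ≈ 151.8865°

From area = ½·YZ·ZX·sin Z, we get sin Z = 2·area/(YZ·ZX) ≈ 0.47122.
Taking the obtuse solution, ∠Z ≈ 151.89°.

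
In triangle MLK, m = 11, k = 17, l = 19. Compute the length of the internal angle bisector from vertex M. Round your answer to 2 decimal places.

17.11

By the law of cosines, cos M = (l² + k² − m²) / (2·l·k) ≈ 0.81889, so ∠M ≈ 35.03°.
The bisector from M has length 2·l·k·cos(∠M/2)/(l+k) ≈ 17.113.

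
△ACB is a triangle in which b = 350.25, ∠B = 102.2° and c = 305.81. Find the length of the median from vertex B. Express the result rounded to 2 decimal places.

m_B ≈ 151.81

Law of sines: sin C = c·sin B/b ≈ 0.85340.
Since b ≥ c, only the acute value applies: ∠C ≈ 58.58°.
Then ∠A = 180° − ∠B − ∠C ≈ 19.22°.
Law of sines gives a = b·sin A/sin B ≈ 117.94.
Median from B: ½√(2·a² + 2·c² − b²) ≈ 151.81.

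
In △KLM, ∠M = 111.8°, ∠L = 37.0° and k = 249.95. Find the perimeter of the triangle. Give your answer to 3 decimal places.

988.326

The third angle is ∠K = 180° − ∠L − ∠M = 31.20°.
Law of sines: l = k·sin L/sin K ≈ 290.38.
Law of sines: m = k·sin M/sin K ≈ 448.
Semiperimeter s = (249.95+290.38+448)/2 = 494.16.
Perimeter = 249.95 + 290.38 + 448 = 988.33.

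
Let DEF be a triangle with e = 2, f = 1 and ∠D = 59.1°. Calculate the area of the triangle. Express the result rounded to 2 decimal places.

Area = ½·e·f·sin D ≈ 0.85806.

0.86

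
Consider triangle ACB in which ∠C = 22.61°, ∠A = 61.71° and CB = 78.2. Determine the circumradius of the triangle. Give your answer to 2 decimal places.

The third angle is ∠B = 180° − ∠A − ∠C = 95.68°.
Law of sines: BA = CB·sin C/sin A ≈ 34.142.
Law of sines: AC = CB·sin B/sin A ≈ 88.371.
Circumradius = CB/(2 sin A) ≈ 44.404.

44.40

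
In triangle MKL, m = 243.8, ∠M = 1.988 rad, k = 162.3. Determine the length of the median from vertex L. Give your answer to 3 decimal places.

197.013

Law of sines: sin K = k·sin M/m ≈ 0.60861.
Since m ≥ k, only the acute value applies: ∠K ≈ 0.654 rad.
Then ∠L = π − ∠M − ∠K ≈ 0.499 rad.
Law of sines gives l = m·sin L/sin M ≈ 127.68.
Median from L: ½√(2·m² + 2·k² − l²) ≈ 197.01.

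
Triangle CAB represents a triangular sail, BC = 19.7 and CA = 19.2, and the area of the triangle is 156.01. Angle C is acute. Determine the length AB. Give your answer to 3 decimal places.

18.142

From area = ½·BC·CA·sin C, we get sin C = 2·area/(BC·CA) ≈ 0.82493.
Taking the acute solution, ∠C ≈ 55.58°.
Law of cosines then gives AB ≈ 18.142.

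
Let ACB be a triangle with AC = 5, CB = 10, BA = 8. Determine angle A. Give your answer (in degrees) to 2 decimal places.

97.90

By the law of cosines, cos A = (BA² + AC² − CB²) / (2·BA·AC) ≈ -0.13750, so ∠A ≈ 97.90°.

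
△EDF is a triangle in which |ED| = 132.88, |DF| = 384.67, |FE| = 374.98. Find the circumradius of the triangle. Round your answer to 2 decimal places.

By the law of cosines, cos E = (|FE|² + |ED|² − |DF|²) / (2·|FE|·|ED|) ≈ 0.10332, so ∠E ≈ 84.07°.
Circumradius = |DF|/(2 sin E) ≈ 193.37.

193.37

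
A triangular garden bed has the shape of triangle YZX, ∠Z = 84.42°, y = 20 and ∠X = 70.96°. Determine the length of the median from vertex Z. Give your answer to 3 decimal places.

The third angle is ∠Y = 180° − ∠Z − ∠X = 24.62°.
Law of sines: z = y·sin Z/sin Y ≈ 47.78.
Law of sines: x = y·sin X/sin Y ≈ 45.381.
Median from Z: ½√(2·x² + 2·y² − z²) ≈ 25.671.

25.671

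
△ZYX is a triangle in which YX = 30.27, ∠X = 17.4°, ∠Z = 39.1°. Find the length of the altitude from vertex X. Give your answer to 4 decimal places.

The third angle is ∠Y = 180° − ∠X − ∠Z = 123.50°.
Law of sines: XZ = YX·sin Y/sin Z ≈ 40.023.
Law of sines: ZY = YX·sin X/sin Z ≈ 14.353.
Area = ½·YX·XZ·sin X ≈ 181.14.
The altitude from X has length 2·area/ZY ≈ 25.242.

25.2417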